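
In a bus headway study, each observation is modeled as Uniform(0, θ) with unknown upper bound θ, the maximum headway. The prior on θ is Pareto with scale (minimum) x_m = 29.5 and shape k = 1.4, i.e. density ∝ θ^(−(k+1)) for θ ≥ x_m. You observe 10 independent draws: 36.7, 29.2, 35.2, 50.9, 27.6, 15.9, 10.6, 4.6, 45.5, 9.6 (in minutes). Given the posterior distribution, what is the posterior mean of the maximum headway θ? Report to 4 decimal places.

55.7942

A Pareto(scale x_m, shape k) prior on the upper bound θ of Uniform(0, θ) is conjugate: posterior is Pareto(max(x_m, max xᵢ), k + n).
Sample maximum = 50.9; prior scale x_m = 29.5 → posterior scale = max = 50.9.
Posterior shape = 1.4 + 10 = 11.4.
E[θ|data] = k·x_m/(k−1) = 11.4·50.9/10.4 = 55.7942.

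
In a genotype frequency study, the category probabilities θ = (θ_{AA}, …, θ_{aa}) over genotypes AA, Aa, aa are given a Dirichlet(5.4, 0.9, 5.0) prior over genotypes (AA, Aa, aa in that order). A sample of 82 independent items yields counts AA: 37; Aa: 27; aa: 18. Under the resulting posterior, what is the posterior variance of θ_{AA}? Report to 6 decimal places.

0.002629

The Dirichlet prior is conjugate to the Multinomial likelihood: each posterior αⱼ = prior αⱼ + observed count nⱼ.
Posterior concentration: (42.4, 27.9, 23.0), total = 93.3.
Var[θ_j] = α_j(Σα−α_j)/((Σα)²(Σα+1)) = 42.4·50.9/(93.3²·94.3) = 0.002629.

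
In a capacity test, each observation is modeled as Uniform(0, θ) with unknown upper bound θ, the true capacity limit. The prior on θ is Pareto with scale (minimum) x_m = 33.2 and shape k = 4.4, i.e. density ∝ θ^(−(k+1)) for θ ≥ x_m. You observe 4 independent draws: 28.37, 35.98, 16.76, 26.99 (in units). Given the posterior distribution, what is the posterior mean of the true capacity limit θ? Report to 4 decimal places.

40.8422

A Pareto(scale x_m, shape k) prior on the upper bound θ of Uniform(0, θ) is conjugate: posterior is Pareto(max(x_m, max xᵢ), k + n).
Sample maximum = 35.98; prior scale x_m = 33.2 → posterior scale = max = 35.98.
Posterior shape = 4.4 + 4 = 8.4.
E[θ|data] = k·x_m/(k−1) = 8.4·35.98/7.4 = 40.8422.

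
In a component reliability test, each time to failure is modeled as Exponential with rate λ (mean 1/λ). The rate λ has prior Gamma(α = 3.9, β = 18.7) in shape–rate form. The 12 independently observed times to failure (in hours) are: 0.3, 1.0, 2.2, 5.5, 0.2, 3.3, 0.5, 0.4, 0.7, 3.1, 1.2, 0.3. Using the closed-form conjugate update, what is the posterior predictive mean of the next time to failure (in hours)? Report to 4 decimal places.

With a Gamma(shape α, rate β) prior on the exponential rate λ, the posterior after n observations with total T = Σxᵢ is Gamma(α+n, β+T).
Sum of observations T = 18.7 hours; n = 12.
Posterior: Gamma(3.9+12, 18.7+18.7) = Gamma(15.9, 37.4).
The predictive distribution for the next observation is Lomax; its mean is β/(α−1) = 37.4/14.9 = 2.5101.

2.5101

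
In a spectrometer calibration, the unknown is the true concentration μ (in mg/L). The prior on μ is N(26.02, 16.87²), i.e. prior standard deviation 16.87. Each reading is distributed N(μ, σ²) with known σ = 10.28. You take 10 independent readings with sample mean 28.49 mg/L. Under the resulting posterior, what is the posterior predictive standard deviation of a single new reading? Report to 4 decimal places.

10.7642

For Normal data with known variance σ², a Normal(μ₀, σ₀²) prior on μ is conjugate. Posterior precision = 1/σ₀² + n/σ²; posterior mean is the precision-weighted average of μ₀ and x̄.
σ₀² = 16.87² = 284.5969, σ² = 10.28² = 105.6784; σ² + n·σ₀² = 105.6784 + 10·284.5969 = 2951.6474.
Posterior precision = 1/σ₀² + n/σ² = 1/284.5969 + 10/105.6784 = (σ² + n·σ₀²)/(σ₀²σ²) = 2951.6474/(284.5969·105.6784); posterior variance σₙ² = σ₀²σ²/(σ² + n·σ₀²) = 284.5969·105.6784/2951.6474 = 10.189478.
Predictive variance for one new observation = σₙ² + σ² = 284.5969·105.6784/2951.6474 + 105.6784 = σ²·(σ₀² + 2951.6474)/2951.6474 = 105.6784·3236.2443/2951.6474 = 115.867878; SD = √(105.6784·3236.2443/2951.6474) = 10.7642.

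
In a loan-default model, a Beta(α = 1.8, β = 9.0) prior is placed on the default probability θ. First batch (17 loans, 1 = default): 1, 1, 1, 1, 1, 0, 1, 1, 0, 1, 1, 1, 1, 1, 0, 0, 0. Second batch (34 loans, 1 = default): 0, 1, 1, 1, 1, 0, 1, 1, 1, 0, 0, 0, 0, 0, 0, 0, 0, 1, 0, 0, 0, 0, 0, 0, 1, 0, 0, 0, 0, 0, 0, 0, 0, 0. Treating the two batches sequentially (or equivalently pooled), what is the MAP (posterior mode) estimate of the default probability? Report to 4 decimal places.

0.3645

The Beta prior is conjugate to a Binomial/Bernoulli likelihood; the update adds successes to α and failures to β.
After batch 1: Beta(1.8+12, 9.0+5) = Beta(13.8, 14.0).
After batch 2: Beta(13.8+9, 14.0+25) = Beta(22.8, 39.0).
Mode of Beta(a,b) for a,b>1 is (a−1)/(a+b−2) = 21.8/59.8 = 0.3645.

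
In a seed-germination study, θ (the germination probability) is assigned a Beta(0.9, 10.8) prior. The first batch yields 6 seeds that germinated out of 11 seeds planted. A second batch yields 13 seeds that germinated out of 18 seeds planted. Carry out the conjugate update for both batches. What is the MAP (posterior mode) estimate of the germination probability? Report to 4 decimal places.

The Beta prior is conjugate to a Binomial/Bernoulli likelihood; the update adds successes to α and failures to β.
After batch 1: Beta(0.9+6, 10.8+5) = Beta(6.9, 15.8).
After batch 2: Beta(6.9+13, 15.8+5) = Beta(19.9, 20.8).
Mode of Beta(a,b) for a,b>1 is (a−1)/(a+b−2) = 18.9/38.7 = 0.4884.

0.4884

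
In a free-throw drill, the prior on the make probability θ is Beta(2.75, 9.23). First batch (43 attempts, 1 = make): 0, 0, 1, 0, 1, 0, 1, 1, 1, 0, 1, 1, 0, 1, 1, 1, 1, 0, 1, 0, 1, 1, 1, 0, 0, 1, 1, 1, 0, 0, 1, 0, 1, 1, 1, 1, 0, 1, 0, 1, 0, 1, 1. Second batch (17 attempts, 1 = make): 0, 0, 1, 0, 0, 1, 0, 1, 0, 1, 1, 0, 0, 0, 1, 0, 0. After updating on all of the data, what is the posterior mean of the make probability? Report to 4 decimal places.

0.4967

The Beta prior is conjugate to a Binomial/Bernoulli likelihood; the update adds successes to α and failures to β.
After batch 1: Beta(2.75+27, 9.23+16) = Beta(29.75, 25.23).
After batch 2: Beta(29.75+6, 25.23+11) = Beta(35.75, 36.23).
Posterior mean = α/(α+β) = 35.75/71.98 = 0.4967.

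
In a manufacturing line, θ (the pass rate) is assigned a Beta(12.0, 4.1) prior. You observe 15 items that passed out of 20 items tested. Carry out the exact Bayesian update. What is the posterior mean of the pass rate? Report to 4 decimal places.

0.7479

The Beta prior is conjugate to a Binomial/Bernoulli likelihood; the update adds successes to α and failures to β.
Posterior: Beta(α+k, β+n−k) = Beta(12.0+15, 4.1+5) = Beta(27.0, 9.1).
Posterior mean = α/(α+β) = 27.0/36.1 = 0.7479.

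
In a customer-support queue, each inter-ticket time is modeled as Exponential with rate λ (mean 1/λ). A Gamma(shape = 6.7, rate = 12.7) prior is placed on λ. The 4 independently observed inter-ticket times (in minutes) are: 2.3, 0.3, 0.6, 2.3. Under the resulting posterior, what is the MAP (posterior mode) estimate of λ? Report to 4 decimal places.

With a Gamma(shape α, rate β) prior on the exponential rate λ, the posterior after n observations with total T = Σxᵢ is Gamma(α+n, β+T).
Sum of observations T = 5.5 minutes; n = 4.
Posterior: Gamma(6.7+4, 12.7+5.5) = Gamma(10.7, 18.2).
Mode = (α−1)/β = 0.5330.

0.5330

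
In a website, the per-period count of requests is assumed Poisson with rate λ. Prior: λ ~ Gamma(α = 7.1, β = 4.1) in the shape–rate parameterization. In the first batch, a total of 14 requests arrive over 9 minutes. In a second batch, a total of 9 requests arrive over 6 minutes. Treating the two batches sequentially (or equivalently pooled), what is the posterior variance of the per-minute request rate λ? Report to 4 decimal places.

With a Gamma(shape α, rate β) prior, the Poisson likelihood is conjugate: the posterior is Gamma(α + ΣXᵢ, β + n).
After batch 1: Gamma(α+S, β+n) = Gamma(7.1+14, 4.1+9) = Gamma(21.1, 13.1).
After batch 2: Gamma(α+S, β+n) = Gamma(21.1+9, 13.1+6) = Gamma(30.1, 19.1).
Var = α/β² = 30.1/19.1² = 0.0825.

0.0825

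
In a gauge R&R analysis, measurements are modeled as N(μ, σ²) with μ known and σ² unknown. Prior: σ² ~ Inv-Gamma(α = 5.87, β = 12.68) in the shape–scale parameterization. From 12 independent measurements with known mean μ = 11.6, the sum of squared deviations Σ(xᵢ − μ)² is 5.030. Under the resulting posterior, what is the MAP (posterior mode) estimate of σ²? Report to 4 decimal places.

1.1807

With known mean μ and an Inverse-Gamma(α, β) prior on σ², the Normal likelihood is conjugate: posterior is Inv-Gamma(α + n/2, β + Σ(xᵢ−μ)²/2).
Posterior: Inv-Gamma(5.87 + 12/2, 12.68 + 5.030/2) = Inv-Gamma(11.87, 15.1950).
Mode = β/(α+1) = 15.1950/12.87 = 1.1807.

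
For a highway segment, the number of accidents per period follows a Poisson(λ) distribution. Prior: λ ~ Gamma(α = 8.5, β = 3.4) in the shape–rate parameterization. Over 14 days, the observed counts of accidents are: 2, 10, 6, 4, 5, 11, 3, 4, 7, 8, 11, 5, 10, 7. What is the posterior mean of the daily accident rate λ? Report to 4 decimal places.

5.8333

With a Gamma(shape α, rate β) prior, the Poisson likelihood is conjugate: the posterior is Gamma(α + ΣXᵢ, β + n).
Sum of counts S = 93 over n = 14 days.
Posterior: Gamma(α+S, β+n) = Gamma(8.5+93, 3.4+14) = Gamma(101.5, 17.4).
Posterior mean = α/β = 101.5/17.4 = 5.8333.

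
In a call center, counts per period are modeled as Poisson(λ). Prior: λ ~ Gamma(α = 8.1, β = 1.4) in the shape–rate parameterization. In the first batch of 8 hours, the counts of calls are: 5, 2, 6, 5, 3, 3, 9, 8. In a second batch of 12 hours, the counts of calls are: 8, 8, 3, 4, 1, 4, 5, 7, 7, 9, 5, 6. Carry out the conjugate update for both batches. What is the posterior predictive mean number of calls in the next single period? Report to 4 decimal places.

5.4252

With a Gamma(shape α, rate β) prior, the Poisson likelihood is conjugate: the posterior is Gamma(α + ΣXᵢ, β + n).
Batch 1: sum of counts S = 41 over n = 8 hours.
After batch 1: Gamma(α+S, β+n) = Gamma(8.1+41, 1.4+8) = Gamma(49.1, 9.4).
Batch 2: sum of counts S = 67 over n = 12 hours.
After batch 2: Gamma(α+S, β+n) = Gamma(49.1+67, 9.4+12) = Gamma(116.1, 21.4).
The predictive distribution for one future period is NegBinom with mean α/β = 5.4252.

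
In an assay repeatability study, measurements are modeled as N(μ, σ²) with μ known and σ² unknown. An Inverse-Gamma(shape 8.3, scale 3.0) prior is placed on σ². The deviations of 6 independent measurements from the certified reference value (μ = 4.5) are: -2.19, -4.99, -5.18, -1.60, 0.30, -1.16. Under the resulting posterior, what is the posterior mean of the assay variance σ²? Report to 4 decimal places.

With known mean μ and an Inverse-Gamma(α, β) prior on σ², the Normal likelihood is conjugate: posterior is Inv-Gamma(α + n/2, β + Σ(xᵢ−μ)²/2).
Σ(xᵢ−μ)² = (-2.19)² + (-4.99)² + (-5.18)² + (-1.60)² + (0.30)² + (-1.16)² = 60.5242.
Posterior: Inv-Gamma(8.3 + 6/2, 3.0 + 60.5242/2) = Inv-Gamma(11.30, 33.26210).
E[σ²|data] = β/(α−1) = 33.26210/10.30 = 3.2293.

3.2293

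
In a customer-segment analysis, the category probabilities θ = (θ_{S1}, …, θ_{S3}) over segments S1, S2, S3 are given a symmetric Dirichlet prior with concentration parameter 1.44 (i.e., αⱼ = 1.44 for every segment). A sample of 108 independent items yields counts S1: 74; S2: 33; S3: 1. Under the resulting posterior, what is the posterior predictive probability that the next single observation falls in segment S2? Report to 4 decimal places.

The Dirichlet prior is conjugate to the Multinomial likelihood: each posterior αⱼ = prior αⱼ + observed count nⱼ.
Posterior concentration: (75.44, 34.44, 2.44), total = 112.32.
P(next = S2 | data) = α_{S2}/Σα = 0.3066.

0.3066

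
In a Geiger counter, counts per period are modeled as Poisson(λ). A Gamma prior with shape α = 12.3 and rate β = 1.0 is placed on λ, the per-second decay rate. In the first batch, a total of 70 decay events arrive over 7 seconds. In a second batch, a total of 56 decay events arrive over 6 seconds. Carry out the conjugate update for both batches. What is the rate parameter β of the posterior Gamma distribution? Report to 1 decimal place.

14.0

With a Gamma(shape α, rate β) prior, the Poisson likelihood is conjugate: the posterior is Gamma(α + ΣXᵢ, β + n).
After batch 1: Gamma(α+S, β+n) = Gamma(12.3+70, 1.0+7) = Gamma(82.3, 8.0).
After batch 2: Gamma(α+S, β+n) = Gamma(82.3+56, 8.0+6) = Gamma(138.3, 14.0).
Posterior β = 14.0.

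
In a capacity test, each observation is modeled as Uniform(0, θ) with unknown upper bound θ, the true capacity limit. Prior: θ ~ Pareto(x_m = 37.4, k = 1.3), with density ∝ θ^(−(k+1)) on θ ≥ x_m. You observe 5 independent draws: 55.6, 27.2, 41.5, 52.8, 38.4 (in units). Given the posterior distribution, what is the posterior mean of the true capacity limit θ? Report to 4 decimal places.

66.0906

A Pareto(scale x_m, shape k) prior on the upper bound θ of Uniform(0, θ) is conjugate: posterior is Pareto(max(x_m, max xᵢ), k + n).
Sample maximum = 55.6; prior scale x_m = 37.4 → posterior scale = max = 55.6.
Posterior shape = 1.3 + 5 = 6.3.
E[θ|data] = k·x_m/(k−1) = 6.3·55.6/5.3 = 66.0906.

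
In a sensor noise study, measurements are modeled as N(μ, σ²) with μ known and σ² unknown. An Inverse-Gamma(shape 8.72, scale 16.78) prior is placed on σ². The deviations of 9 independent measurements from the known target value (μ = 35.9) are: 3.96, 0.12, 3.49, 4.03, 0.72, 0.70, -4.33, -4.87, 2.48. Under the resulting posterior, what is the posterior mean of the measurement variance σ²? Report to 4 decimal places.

With known mean μ and an Inverse-Gamma(α, β) prior on σ², the Normal likelihood is conjugate: posterior is Inv-Gamma(α + n/2, β + Σ(xᵢ−μ)²/2).
Σ(xᵢ−μ)² = (3.96)² + (0.12)² + (3.49)² + (4.03)² + (0.72)² + (0.70)² + (-4.33)² + (-4.87)² + (2.48)² = 93.7416.
Posterior: Inv-Gamma(8.72 + 9/2, 16.78 + 93.7416/2) = Inv-Gamma(13.22, 63.65080).
E[σ²|data] = β/(α−1) = 63.65080/12.22 = 5.2087.

5.2087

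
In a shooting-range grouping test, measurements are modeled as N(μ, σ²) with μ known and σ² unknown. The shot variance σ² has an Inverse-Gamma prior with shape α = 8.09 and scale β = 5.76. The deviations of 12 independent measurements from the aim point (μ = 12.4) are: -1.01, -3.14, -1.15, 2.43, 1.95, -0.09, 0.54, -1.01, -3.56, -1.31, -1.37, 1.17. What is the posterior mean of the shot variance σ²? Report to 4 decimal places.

With known mean μ and an Inverse-Gamma(α, β) prior on σ², the Normal likelihood is conjugate: posterior is Inv-Gamma(α + n/2, β + Σ(xᵢ−μ)²/2).
Σ(xᵢ−μ)² = (-1.01)² + (-3.14)² + (-1.15)² + (2.43)² + (1.95)² + (-0.09)² + (0.54)² + (-1.01)² + (-3.56)² + (-1.31)² + (-1.37)² + (1.17)² = 40.8649.
Posterior: Inv-Gamma(8.09 + 12/2, 5.76 + 40.8649/2) = Inv-Gamma(14.09, 26.19245).
E[σ²|data] = β/(α−1) = 26.19245/13.09 = 2.0010.

2.0010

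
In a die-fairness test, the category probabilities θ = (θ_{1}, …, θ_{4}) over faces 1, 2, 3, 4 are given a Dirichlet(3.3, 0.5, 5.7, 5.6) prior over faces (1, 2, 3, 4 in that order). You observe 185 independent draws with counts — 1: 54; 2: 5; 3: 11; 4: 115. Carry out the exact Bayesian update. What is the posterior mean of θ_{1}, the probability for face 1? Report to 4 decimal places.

0.2864

The Dirichlet prior is conjugate to the Multinomial likelihood: each posterior αⱼ = prior αⱼ + observed count nⱼ.
Posterior concentration: (57.3, 5.5, 16.7, 120.6), total = 200.1.
E[θ_{1}|data] = α_{1}/Σα = 57.3/200.1 = 0.2864.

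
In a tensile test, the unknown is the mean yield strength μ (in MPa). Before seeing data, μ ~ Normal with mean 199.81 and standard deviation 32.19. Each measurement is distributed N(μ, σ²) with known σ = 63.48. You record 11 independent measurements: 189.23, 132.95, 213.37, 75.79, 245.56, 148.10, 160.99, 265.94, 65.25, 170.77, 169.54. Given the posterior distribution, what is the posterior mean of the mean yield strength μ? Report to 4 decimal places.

175.6028

For Normal data with known variance σ², a Normal(μ₀, σ₀²) prior on μ is conjugate. Posterior precision = 1/σ₀² + n/σ²; posterior mean is the precision-weighted average of μ₀ and x̄.
Σxᵢ = 189.23 + 132.95 + 213.37 + 75.79 + 245.56 + 148.10 + 160.99 + 265.94 + 65.25 + 170.77 + 169.54 = 1837.49, so n·x̄ = 1837.49.
σ₀² = 32.19² = 1036.1961, σ² = 63.48² = 4029.7104; σ² + n·σ₀² = 4029.7104 + 11·1036.1961 = 15427.8675.
Posterior mean = (μ₀/σ₀² + n·x̄/σ²)/(1/σ₀² + n/σ²) = (σ²·μ₀ + σ₀²·n·x̄)/(σ² + n·σ₀²) = (4029.7104·199.81 + 1036.1961·1837.49)/15427.8675 = 2709176.406813/15427.8675 = 175.6028.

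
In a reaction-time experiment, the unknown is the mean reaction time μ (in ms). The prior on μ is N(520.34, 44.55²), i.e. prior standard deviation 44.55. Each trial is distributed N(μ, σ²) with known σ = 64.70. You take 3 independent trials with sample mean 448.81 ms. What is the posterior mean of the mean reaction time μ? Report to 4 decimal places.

For Normal data with known variance σ², a Normal(μ₀, σ₀²) prior on μ is conjugate. Posterior precision = 1/σ₀² + n/σ²; posterior mean is the precision-weighted average of μ₀ and x̄.
n·x̄ = 3·448.81 = 1346.43.
σ₀² = 44.55² = 1984.7025, σ² = 64.70² = 4186.09; σ² + n·σ₀² = 4186.09 + 3·1984.7025 = 10140.1975.
Posterior mean = (μ₀/σ₀² + n·x̄/σ²)/(1/σ₀² + n/σ²) = (σ²·μ₀ + σ₀²·n·x̄)/(σ² + n·σ₀²) = (4186.09·520.34 + 1984.7025·1346.43)/10140.1975 = 4850453.057675/10140.1975 = 478.3391.

478.3391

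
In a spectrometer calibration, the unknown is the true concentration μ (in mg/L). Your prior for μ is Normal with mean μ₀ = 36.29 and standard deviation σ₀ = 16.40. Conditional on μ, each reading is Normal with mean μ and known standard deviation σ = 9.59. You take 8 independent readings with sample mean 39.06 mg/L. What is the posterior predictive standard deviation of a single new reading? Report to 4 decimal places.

For Normal data with known variance σ², a Normal(μ₀, σ₀²) prior on μ is conjugate. Posterior precision = 1/σ₀² + n/σ²; posterior mean is the precision-weighted average of μ₀ and x̄.
σ₀² = 16.40² = 268.96, σ² = 9.59² = 91.9681; σ² + n·σ₀² = 91.9681 + 8·268.96 = 2243.6481.
Posterior precision = 1/σ₀² + n/σ² = 1/268.96 + 8/91.9681 = (σ² + n·σ₀²)/(σ₀²σ²) = 2243.6481/(268.96·91.9681); posterior variance σₙ² = σ₀²σ²/(σ² + n·σ₀²) = 268.96·91.9681/2243.6481 = 11.024786.
Predictive variance for one new observation = σₙ² + σ² = 268.96·91.9681/2243.6481 + 91.9681 = σ²·(σ₀² + 2243.6481)/2243.6481 = 91.9681·2512.6081/2243.6481 = 102.992886; SD = √(91.9681·2512.6081/2243.6481) = 10.1485.

10.1485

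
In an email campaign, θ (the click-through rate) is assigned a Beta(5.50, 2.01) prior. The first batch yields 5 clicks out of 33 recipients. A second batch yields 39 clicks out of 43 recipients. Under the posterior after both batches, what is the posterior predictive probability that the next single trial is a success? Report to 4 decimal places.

0.5927

The Beta prior is conjugate to a Binomial/Bernoulli likelihood; the update adds successes to α and failures to β.
After batch 1: Beta(5.50+5, 2.01+28) = Beta(10.50, 30.01).
After batch 2: Beta(10.50+39, 30.01+4) = Beta(49.50, 34.01).
For a single future Bernoulli trial, P(success | data) = α/(α+β) = 0.5927.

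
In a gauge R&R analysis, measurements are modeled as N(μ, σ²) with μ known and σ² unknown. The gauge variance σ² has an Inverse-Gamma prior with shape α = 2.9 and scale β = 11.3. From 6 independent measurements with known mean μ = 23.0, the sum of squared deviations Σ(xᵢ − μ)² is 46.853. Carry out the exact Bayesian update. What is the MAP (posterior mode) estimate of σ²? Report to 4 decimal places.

With known mean μ and an Inverse-Gamma(α, β) prior on σ², the Normal likelihood is conjugate: posterior is Inv-Gamma(α + n/2, β + Σ(xᵢ−μ)²/2).
Posterior: Inv-Gamma(2.9 + 6/2, 11.3 + 46.853/2) = Inv-Gamma(5.90, 34.7265).
Mode = β/(α+1) = 34.7265/6.90 = 5.0328.

5.0328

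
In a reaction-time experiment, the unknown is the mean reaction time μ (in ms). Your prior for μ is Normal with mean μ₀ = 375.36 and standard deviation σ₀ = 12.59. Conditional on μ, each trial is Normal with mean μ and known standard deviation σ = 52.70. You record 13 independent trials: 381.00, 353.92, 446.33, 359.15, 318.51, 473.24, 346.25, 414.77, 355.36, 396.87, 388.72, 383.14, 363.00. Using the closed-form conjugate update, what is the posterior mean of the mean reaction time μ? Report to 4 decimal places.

For Normal data with known variance σ², a Normal(μ₀, σ₀²) prior on μ is conjugate. Posterior precision = 1/σ₀² + n/σ²; posterior mean is the precision-weighted average of μ₀ and x̄.
Σxᵢ = 381.00 + 353.92 + 446.33 + 359.15 + 318.51 + 473.24 + 346.25 + 414.77 + 355.36 + 396.87 + 388.72 + 383.14 + 363.00 = 4980.26, so n·x̄ = 4980.26.
σ₀² = 12.59² = 158.5081, σ² = 52.70² = 2777.29; σ² + n·σ₀² = 2777.29 + 13·158.5081 = 4837.8953.
Posterior mean = (μ₀/σ₀² + n·x̄/σ²)/(1/σ₀² + n/σ²) = (σ²·μ₀ + σ₀²·n·x̄)/(σ² + n·σ₀²) = (2777.29·375.36 + 158.5081·4980.26)/4837.8953 = 1831895.124506/4837.8953 = 378.6554.

378.6554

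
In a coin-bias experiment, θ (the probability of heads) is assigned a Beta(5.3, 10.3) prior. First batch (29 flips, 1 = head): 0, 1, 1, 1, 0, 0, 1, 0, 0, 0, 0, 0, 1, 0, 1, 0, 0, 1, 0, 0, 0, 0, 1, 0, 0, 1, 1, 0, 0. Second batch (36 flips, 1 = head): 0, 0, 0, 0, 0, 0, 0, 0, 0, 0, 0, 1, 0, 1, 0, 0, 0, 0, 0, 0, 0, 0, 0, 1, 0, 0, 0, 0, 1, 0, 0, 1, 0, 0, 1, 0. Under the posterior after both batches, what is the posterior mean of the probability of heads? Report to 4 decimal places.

The Beta prior is conjugate to a Binomial/Bernoulli likelihood; the update adds successes to α and failures to β.
After batch 1: Beta(5.3+10, 10.3+19) = Beta(15.3, 29.3).
After batch 2: Beta(15.3+6, 29.3+30) = Beta(21.3, 59.3).
Posterior mean = α/(α+β) = 21.3/80.6 = 0.2643.

0.2643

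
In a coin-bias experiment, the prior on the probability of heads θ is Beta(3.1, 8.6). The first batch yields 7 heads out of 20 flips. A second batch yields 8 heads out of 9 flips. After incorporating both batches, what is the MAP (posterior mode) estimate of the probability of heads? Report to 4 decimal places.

The Beta prior is conjugate to a Binomial/Bernoulli likelihood; the update adds successes to α and failures to β.
After batch 1: Beta(3.1+7, 8.6+13) = Beta(10.1, 21.6).
After batch 2: Beta(10.1+8, 21.6+1) = Beta(18.1, 22.6).
Mode of Beta(a,b) for a,b>1 is (a−1)/(a+b−2) = 17.1/38.7 = 0.4419.

0.4419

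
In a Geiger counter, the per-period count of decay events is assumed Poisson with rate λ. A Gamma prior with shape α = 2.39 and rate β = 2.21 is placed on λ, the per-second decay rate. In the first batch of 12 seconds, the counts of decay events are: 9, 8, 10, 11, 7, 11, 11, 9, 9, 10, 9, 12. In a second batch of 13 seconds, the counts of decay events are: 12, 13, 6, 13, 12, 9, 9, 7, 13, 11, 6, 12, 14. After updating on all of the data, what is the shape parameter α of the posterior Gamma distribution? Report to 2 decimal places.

255.39

With a Gamma(shape α, rate β) prior, the Poisson likelihood is conjugate: the posterior is Gamma(α + ΣXᵢ, β + n).
Batch 1: sum of counts S = 116 over n = 12 seconds.
After batch 1: Gamma(α+S, β+n) = Gamma(2.39+116, 2.21+12) = Gamma(118.39, 14.21).
Batch 2: sum of counts S = 137 over n = 13 seconds.
After batch 2: Gamma(α+S, β+n) = Gamma(118.39+137, 14.21+13) = Gamma(255.39, 27.21).
Posterior α = 255.39.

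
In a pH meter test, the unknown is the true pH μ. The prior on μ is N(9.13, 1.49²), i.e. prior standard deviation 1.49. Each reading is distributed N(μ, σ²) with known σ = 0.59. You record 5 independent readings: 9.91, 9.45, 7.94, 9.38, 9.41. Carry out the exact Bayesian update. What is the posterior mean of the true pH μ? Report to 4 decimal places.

For Normal data with known variance σ², a Normal(μ₀, σ₀²) prior on μ is conjugate. Posterior precision = 1/σ₀² + n/σ²; posterior mean is the precision-weighted average of μ₀ and x̄.
Σxᵢ = 9.91 + 9.45 + 7.94 + 9.38 + 9.41 = 46.09, so n·x̄ = 46.09.
σ₀² = 1.49² = 2.2201, σ² = 0.59² = 0.3481; σ² + n·σ₀² = 0.3481 + 5·2.2201 = 11.4486.
Posterior mean = (μ₀/σ₀² + n·x̄/σ²)/(1/σ₀² + n/σ²) = (σ²·μ₀ + σ₀²·n·x̄)/(σ² + n·σ₀²) = (0.3481·9.13 + 2.2201·46.09)/11.4486 = 105.502562/11.4486 = 9.2153.

9.2153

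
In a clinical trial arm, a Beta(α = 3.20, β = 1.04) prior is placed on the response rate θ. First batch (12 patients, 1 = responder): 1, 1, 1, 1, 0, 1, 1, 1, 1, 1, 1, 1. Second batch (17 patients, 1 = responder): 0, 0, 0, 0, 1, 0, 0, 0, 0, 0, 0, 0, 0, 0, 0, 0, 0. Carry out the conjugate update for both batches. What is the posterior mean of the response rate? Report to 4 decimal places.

The Beta prior is conjugate to a Binomial/Bernoulli likelihood; the update adds successes to α and failures to β.
After batch 1: Beta(3.20+11, 1.04+1) = Beta(14.20, 2.04).
After batch 2: Beta(14.20+1, 2.04+16) = Beta(15.20, 18.04).
Posterior mean = α/(α+β) = 15.20/33.24 = 0.4573.

0.4573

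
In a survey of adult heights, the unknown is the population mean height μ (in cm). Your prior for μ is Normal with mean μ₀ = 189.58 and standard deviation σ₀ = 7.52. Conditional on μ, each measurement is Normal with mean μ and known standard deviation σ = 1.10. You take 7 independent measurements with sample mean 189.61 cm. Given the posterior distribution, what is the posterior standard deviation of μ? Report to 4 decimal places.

For Normal data with known variance σ², a Normal(μ₀, σ₀²) prior on μ is conjugate. Posterior precision = 1/σ₀² + n/σ²; posterior mean is the precision-weighted average of μ₀ and x̄.
σ₀² = 7.52² = 56.5504, σ² = 1.10² = 1.21; σ² + n·σ₀² = 1.21 + 7·56.5504 = 397.0628.
Posterior precision = 1/σ₀² + n/σ² = 1/56.5504 + 7/1.21 = (σ² + n·σ₀²)/(σ₀²σ²) = 397.0628/(56.5504·1.21); posterior variance σₙ² = σ₀²σ²/(σ² + n·σ₀²) = 56.5504·1.21/397.0628 = 0.172330.
Posterior SD = √σₙ² = √(56.5504·1.21/397.0628) = 0.4151.

0.4151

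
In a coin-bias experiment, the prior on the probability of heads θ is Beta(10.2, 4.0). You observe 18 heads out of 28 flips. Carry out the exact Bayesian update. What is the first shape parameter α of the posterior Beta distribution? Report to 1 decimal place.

The Beta prior is conjugate to a Binomial/Bernoulli likelihood; the update adds successes to α and failures to β.
Posterior: Beta(α+k, β+n−k) = Beta(10.2+18, 4.0+10) = Beta(28.2, 14.0).
Posterior α = 28.2.

28.2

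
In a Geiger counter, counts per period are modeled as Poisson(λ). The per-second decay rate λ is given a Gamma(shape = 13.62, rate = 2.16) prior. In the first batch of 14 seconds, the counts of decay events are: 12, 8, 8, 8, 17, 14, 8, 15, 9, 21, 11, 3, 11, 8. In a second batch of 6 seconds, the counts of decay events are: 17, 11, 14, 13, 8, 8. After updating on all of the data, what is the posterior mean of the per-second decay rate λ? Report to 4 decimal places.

10.7229

With a Gamma(shape α, rate β) prior, the Poisson likelihood is conjugate: the posterior is Gamma(α + ΣXᵢ, β + n).
Batch 1: sum of counts S = 153 over n = 14 seconds.
After batch 1: Gamma(α+S, β+n) = Gamma(13.62+153, 2.16+14) = Gamma(166.62, 16.16).
Batch 2: sum of counts S = 71 over n = 6 seconds.
After batch 2: Gamma(α+S, β+n) = Gamma(166.62+71, 16.16+6) = Gamma(237.62, 22.16).
Posterior mean = α/β = 237.62/22.16 = 10.7229.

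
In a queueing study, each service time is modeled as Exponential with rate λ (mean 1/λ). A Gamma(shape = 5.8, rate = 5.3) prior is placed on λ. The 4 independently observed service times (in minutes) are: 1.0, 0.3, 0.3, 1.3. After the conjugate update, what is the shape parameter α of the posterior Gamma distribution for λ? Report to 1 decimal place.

9.8

With a Gamma(shape α, rate β) prior on the exponential rate λ, the posterior after n observations with total T = Σxᵢ is Gamma(α+n, β+T).
Sum of observations T = 2.9 minutes; n = 4.
Posterior: Gamma(5.8+4, 5.3+2.9) = Gamma(9.8, 8.2).
Posterior α = 9.8.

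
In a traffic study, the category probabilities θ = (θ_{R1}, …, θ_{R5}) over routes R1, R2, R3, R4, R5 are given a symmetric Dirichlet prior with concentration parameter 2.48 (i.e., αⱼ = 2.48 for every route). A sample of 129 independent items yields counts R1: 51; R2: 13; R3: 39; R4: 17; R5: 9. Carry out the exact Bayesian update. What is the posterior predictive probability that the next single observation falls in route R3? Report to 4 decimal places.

0.2934

The Dirichlet prior is conjugate to the Multinomial likelihood: each posterior αⱼ = prior αⱼ + observed count nⱼ.
Posterior concentration: (53.48, 15.48, 41.48, 19.48, 11.48), total = 141.40.
P(next = R3 | data) = α_{R3}/Σα = 0.2934.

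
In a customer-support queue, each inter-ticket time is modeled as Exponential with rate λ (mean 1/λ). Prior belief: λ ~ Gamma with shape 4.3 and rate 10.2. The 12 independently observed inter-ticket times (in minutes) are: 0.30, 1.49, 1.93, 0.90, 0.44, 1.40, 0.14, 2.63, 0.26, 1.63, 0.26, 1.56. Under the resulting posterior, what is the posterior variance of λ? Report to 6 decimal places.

0.030441

With a Gamma(shape α, rate β) prior on the exponential rate λ, the posterior after n observations with total T = Σxᵢ is Gamma(α+n, β+T).
Sum of observations T = 12.94 minutes; n = 12.
Posterior: Gamma(4.3+12, 10.2+12.94) = Gamma(16.3, 23.14).
Var = α/β² = 0.030441.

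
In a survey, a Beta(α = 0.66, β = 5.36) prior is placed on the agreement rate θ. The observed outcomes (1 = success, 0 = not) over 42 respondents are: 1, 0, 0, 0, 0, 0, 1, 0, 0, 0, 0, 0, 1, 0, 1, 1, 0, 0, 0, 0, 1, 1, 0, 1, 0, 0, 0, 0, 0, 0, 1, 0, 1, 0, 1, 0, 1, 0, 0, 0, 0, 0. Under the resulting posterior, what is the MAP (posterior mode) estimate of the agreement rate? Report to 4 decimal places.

0.2534

The Beta prior is conjugate to a Binomial/Bernoulli likelihood; the update adds successes to α and failures to β.
Posterior: Beta(α+k, β+n−k) = Beta(0.66+12, 5.36+30) = Beta(12.66, 35.36).
Mode of Beta(a,b) for a,b>1 is (a−1)/(a+b−2) = 11.66/46.02 = 0.2534.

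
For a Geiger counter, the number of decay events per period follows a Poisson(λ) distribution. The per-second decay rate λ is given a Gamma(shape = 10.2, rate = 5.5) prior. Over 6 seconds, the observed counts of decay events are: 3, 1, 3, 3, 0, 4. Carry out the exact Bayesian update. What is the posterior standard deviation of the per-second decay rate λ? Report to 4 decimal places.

0.4278

With a Gamma(shape α, rate β) prior, the Poisson likelihood is conjugate: the posterior is Gamma(α + ΣXᵢ, β + n).
Sum of counts S = 14 over n = 6 seconds.
Posterior: Gamma(α+S, β+n) = Gamma(10.2+14, 5.5+6) = Gamma(24.2, 11.5).
SD = √α/β = √24.2/11.5 = 0.4278.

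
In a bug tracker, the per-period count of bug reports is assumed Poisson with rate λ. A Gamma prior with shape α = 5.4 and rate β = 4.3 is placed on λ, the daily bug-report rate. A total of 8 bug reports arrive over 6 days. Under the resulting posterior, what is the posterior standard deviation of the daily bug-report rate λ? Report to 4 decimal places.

With a Gamma(shape α, rate β) prior, the Poisson likelihood is conjugate: the posterior is Gamma(α + ΣXᵢ, β + n).
Posterior: Gamma(α+S, β+n) = Gamma(5.4+8, 4.3+6) = Gamma(13.4, 10.3).
SD = √α/β = √13.4/10.3 = 0.3554.

0.3554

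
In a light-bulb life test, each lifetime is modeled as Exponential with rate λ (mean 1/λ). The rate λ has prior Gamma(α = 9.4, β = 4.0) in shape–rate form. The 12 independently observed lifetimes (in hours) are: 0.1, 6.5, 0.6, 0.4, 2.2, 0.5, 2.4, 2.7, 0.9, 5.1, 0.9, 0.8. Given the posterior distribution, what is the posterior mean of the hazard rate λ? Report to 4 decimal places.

With a Gamma(shape α, rate β) prior on the exponential rate λ, the posterior after n observations with total T = Σxᵢ is Gamma(α+n, β+T).
Sum of observations T = 23.1 hours; n = 12.
Posterior: Gamma(9.4+12, 4.0+23.1) = Gamma(21.4, 27.1).
Posterior mean of λ = α/β = 21.4/27.1 = 0.7897.

0.7897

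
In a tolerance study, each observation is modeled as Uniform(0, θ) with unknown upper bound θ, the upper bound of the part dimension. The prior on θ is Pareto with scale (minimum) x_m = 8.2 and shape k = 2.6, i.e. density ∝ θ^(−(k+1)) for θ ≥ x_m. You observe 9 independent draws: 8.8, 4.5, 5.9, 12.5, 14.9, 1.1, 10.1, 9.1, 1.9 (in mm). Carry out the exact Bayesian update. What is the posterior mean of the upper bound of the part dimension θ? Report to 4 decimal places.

A Pareto(scale x_m, shape k) prior on the upper bound θ of Uniform(0, θ) is conjugate: posterior is Pareto(max(x_m, max xᵢ), k + n).
Sample maximum = 14.9; prior scale x_m = 8.2 → posterior scale = max = 14.9.
Posterior shape = 2.6 + 9 = 11.6.
E[θ|data] = k·x_m/(k−1) = 11.6·14.9/10.6 = 16.3057.

16.3057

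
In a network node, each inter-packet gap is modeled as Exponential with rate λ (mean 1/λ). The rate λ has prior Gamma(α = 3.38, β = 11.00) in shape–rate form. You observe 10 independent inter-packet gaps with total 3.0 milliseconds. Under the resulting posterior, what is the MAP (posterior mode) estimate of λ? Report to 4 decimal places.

0.8843

With a Gamma(shape α, rate β) prior on the exponential rate λ, the posterior after n observations with total T = Σxᵢ is Gamma(α+n, β+T).
Posterior: Gamma(3.38+10, 11.00+3.0) = Gamma(13.38, 14.00).
Mode = (α−1)/β = 0.8843.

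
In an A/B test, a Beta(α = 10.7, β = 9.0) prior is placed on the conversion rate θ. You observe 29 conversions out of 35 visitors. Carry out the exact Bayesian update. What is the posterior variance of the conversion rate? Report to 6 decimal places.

The Beta prior is conjugate to a Binomial/Bernoulli likelihood; the update adds successes to α and failures to β.
Posterior: Beta(α+k, β+n−k) = Beta(10.7+29, 9.0+6) = Beta(39.7, 15.0).
Var = αβ/((α+β)²(α+β+1)) = 39.7·15.0/(54.7²·55.7) = 0.003573.

0.003573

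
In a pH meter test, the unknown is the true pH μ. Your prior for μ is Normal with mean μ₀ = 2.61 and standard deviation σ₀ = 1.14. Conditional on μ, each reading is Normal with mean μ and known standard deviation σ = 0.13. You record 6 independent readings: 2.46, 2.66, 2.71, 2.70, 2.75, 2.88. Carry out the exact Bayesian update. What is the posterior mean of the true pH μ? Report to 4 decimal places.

For Normal data with known variance σ², a Normal(μ₀, σ₀²) prior on μ is conjugate. Posterior precision = 1/σ₀² + n/σ²; posterior mean is the precision-weighted average of μ₀ and x̄.
Σxᵢ = 2.46 + 2.66 + 2.71 + 2.70 + 2.75 + 2.88 = 16.16, so n·x̄ = 16.16.
σ₀² = 1.14² = 1.2996, σ² = 0.13² = 0.0169; σ² + n·σ₀² = 0.0169 + 6·1.2996 = 7.8145.
Posterior mean = (μ₀/σ₀² + n·x̄/σ²)/(1/σ₀² + n/σ²) = (σ²·μ₀ + σ₀²·n·x̄)/(σ² + n·σ₀²) = (0.0169·2.61 + 1.2996·16.16)/7.8145 = 21.045645/7.8145 = 2.6932.

2.6932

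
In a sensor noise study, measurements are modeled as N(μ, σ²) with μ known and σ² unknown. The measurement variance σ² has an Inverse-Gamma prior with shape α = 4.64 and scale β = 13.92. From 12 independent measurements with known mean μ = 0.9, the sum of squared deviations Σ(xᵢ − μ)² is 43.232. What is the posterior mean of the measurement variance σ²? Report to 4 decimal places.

With known mean μ and an Inverse-Gamma(α, β) prior on σ², the Normal likelihood is conjugate: posterior is Inv-Gamma(α + n/2, β + Σ(xᵢ−μ)²/2).
Posterior: Inv-Gamma(4.64 + 12/2, 13.92 + 43.232/2) = Inv-Gamma(10.64, 35.5360).
E[σ²|data] = β/(α−1) = 35.5360/9.64 = 3.6863.

3.6863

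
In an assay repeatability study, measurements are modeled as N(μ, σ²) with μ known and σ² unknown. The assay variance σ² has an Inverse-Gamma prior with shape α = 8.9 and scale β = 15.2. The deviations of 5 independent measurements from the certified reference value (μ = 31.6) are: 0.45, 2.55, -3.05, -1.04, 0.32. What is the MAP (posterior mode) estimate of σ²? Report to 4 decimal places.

1.9190

With known mean μ and an Inverse-Gamma(α, β) prior on σ², the Normal likelihood is conjugate: posterior is Inv-Gamma(α + n/2, β + Σ(xᵢ−μ)²/2).
Σ(xᵢ−μ)² = (0.45)² + (2.55)² + (-3.05)² + (-1.04)² + (0.32)² = 17.1915.
Posterior: Inv-Gamma(8.9 + 5/2, 15.2 + 17.1915/2) = Inv-Gamma(11.40, 23.79575).
Mode = β/(α+1) = 23.79575/12.40 = 1.9190.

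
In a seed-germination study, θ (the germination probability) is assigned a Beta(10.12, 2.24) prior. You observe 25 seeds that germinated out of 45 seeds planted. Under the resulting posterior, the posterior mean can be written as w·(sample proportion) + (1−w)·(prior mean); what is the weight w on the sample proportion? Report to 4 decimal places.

The Beta prior is conjugate to a Binomial/Bernoulli likelihood; the update adds successes to α and failures to β.
Posterior mean = (α₀+k)/(α₀+β₀+n) = [n/(α₀+β₀+n)]·(k/n) + [(α₀+β₀)/(α₀+β₀+n)]·α₀/(α₀+β₀), so only n and the prior enter the weight.
The weight on the data is w = n/(α₀+β₀+n) = 45/(10.12+2.24+45) = 45/57.36 = 0.7845.

0.7845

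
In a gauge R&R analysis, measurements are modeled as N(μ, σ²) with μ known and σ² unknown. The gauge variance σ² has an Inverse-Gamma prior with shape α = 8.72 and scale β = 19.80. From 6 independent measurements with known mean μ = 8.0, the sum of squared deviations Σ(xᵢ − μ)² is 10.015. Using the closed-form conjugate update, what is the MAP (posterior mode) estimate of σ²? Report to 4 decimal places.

1.9503

With known mean μ and an Inverse-Gamma(α, β) prior on σ², the Normal likelihood is conjugate: posterior is Inv-Gamma(α + n/2, β + Σ(xᵢ−μ)²/2).
Posterior: Inv-Gamma(8.72 + 6/2, 19.80 + 10.015/2) = Inv-Gamma(11.72, 24.8075).
Mode = β/(α+1) = 24.8075/12.72 = 1.9503.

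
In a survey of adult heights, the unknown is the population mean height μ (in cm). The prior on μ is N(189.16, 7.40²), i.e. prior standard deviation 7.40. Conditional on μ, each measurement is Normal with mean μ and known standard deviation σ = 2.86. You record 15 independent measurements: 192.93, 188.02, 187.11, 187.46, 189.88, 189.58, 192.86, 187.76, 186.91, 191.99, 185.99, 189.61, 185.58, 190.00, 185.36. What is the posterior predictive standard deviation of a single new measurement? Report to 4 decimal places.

For Normal data with known variance σ², a Normal(μ₀, σ₀²) prior on μ is conjugate. Posterior precision = 1/σ₀² + n/σ²; posterior mean is the precision-weighted average of μ₀ and x̄.
σ₀² = 7.40² = 54.76, σ² = 2.86² = 8.1796; σ² + n·σ₀² = 8.1796 + 15·54.76 = 829.5796.
Posterior precision = 1/σ₀² + n/σ² = 1/54.76 + 15/8.1796 = (σ² + n·σ₀²)/(σ₀²σ²) = 829.5796/(54.76·8.1796); posterior variance σₙ² = σ₀²σ²/(σ² + n·σ₀²) = 54.76·8.1796/829.5796 = 0.539930.
Predictive variance for one new observation = σₙ² + σ² = 54.76·8.1796/829.5796 + 8.1796 = σ²·(σ₀² + 829.5796)/829.5796 = 8.1796·884.3396/829.5796 = 8.719530; SD = √(8.1796·884.3396/829.5796) = 2.9529.

2.9529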